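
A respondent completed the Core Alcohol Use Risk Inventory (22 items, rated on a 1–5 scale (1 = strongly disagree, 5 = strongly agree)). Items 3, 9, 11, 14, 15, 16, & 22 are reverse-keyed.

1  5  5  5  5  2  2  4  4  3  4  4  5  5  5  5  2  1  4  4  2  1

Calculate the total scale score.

62

Reverse-keyed items use 6 − raw:
  item 3: 6 − 5 = 1
  item 9: 6 − 4 = 2
  item 11: 6 − 4 = 2
  item 14: 6 − 5 = 1
  item 15: 6 − 5 = 1
  item 16: 6 − 5 = 1
  item 22: 6 − 1 = 5
Scored responses: 1, 5, 1, 5, 5, 2, 2, 4, 2, 3, 2, 4, 5, 1, 1, 1, 2, 1, 4, 4, 2, 5
Total = 1 + 5 + 1 + 5 + 5 + 2 + 2 + 4 + 2 + 3 + 2 + 4 + 5 + 1 + 1 + 1 + 2 + 1 + 4 + 4 + 2 + 5 = 62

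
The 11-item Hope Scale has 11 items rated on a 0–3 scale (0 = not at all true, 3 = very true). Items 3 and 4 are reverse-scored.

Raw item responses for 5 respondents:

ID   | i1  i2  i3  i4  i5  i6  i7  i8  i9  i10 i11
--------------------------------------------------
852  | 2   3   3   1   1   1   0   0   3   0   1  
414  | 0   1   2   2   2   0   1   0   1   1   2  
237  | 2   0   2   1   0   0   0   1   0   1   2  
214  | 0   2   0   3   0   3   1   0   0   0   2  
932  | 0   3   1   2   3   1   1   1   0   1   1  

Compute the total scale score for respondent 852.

Respondent 852 raw: 2, 3, 3, 1, 1, 1, 0, 0, 3, 0, 1.
Reverse-coded (reverse-coded value = 3 − response):
  item 1: 2
  item 2: 3
  item 3: 3 − 3 = 0
  item 4: 3 − 1 = 2
  item 5: 1
  item 6: 1
  item 7: 0
  item 8: 0
  item 9: 3
  item 10: 0
  item 11: 1
Sum = 2 + 3 + 0 + 2 + 1 + 1 + 0 + 0 + 3 + 0 + 1 = 13

13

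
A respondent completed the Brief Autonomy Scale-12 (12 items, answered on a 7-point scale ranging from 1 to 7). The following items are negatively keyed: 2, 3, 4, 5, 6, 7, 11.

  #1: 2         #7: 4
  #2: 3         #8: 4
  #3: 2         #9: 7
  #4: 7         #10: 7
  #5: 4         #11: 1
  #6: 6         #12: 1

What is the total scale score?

Reverse-coded items (on a 1–7 scale, reversed = 8 − raw):
  item 2: 8 − 3 = 5
  item 3: 8 − 2 = 6
  item 4: 8 − 7 = 1
  item 5: 8 − 4 = 4
  item 6: 8 − 6 = 2
  item 7: 8 − 4 = 4
  item 11: 8 − 1 = 7
Scored responses: 2, 5, 6, 1, 4, 2, 4, 4, 7, 7, 7, 1
Total = 2 + 5 + 6 + 1 + 4 + 2 + 4 + 4 + 7 + 7 + 7 + 1 = 50

50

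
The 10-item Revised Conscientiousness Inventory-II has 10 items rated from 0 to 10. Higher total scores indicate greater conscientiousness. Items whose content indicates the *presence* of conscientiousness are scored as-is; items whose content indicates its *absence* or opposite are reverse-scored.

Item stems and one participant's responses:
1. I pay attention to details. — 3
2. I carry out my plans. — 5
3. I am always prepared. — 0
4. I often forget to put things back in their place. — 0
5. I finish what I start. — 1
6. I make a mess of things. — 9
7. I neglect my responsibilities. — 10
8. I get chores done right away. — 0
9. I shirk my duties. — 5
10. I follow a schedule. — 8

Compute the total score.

Items 4, 6, 7, 9 describe the absence/opposite of conscientiousness → reverse-score.
reverse-coded value = 10 − response.
  item 1: 3
  item 2: 5
  item 3: 0
  item 4: 10 − 0 = 10
  item 5: 1
  item 6: 10 − 9 = 1
  item 7: 10 − 10 = 0
  item 8: 0
  item 9: 10 − 5 = 5
  item 10: 8
Total = 3 + 5 + 0 + 10 + 1 + 1 + 0 + 0 + 5 + 8 = 33

33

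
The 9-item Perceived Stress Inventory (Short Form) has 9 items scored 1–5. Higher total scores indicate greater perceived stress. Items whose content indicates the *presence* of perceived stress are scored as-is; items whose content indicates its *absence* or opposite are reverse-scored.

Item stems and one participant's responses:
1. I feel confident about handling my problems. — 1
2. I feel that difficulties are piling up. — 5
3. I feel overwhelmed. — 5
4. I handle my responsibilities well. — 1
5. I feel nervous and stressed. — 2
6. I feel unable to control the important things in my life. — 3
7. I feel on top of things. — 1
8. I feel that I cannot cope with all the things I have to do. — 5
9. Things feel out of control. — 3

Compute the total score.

38

Items 1, 4, 7 describe the absence/opposite of perceived stress → reverse-score.
reversed = (1+5) − raw = 6 − raw.
  item 1: 6 − 1 = 5
  item 2: 5
  item 3: 5
  item 4: 6 − 1 = 5
  item 5: 2
  item 6: 3
  item 7: 6 − 1 = 5
  item 8: 5
  item 9: 3
Total = 5 + 5 + 5 + 5 + 2 + 3 + 5 + 5 + 3 = 38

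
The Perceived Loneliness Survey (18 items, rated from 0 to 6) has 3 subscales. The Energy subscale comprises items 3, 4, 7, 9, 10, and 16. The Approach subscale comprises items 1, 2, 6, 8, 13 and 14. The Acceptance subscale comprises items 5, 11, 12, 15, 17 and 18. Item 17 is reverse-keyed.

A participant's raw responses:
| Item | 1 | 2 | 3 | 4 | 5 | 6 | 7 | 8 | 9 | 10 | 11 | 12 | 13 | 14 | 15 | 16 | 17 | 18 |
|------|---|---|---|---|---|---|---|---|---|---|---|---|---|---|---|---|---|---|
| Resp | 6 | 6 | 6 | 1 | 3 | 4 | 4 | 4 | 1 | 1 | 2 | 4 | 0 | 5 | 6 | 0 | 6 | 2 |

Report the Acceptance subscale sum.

17

Acceptance items: 5, 11, 12, 15, 17, 18.
Of these, item 17 is reverse-keyed; reverse-coded value = 6 − response.
  item 5: 3
  item 11: 2
  item 12: 4
  item 15: 6
  item 17: 6 − 6 = 0
  item 18: 2
Sum = 3 + 2 + 4 + 6 + 0 + 2 = 17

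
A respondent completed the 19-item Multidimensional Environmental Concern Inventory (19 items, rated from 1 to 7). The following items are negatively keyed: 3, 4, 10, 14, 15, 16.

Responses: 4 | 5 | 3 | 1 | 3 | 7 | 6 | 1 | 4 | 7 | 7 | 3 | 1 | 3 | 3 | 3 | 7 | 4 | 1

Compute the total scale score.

81

Negatively keyed items use 8 − raw:
  item 3: 8 − 3 = 5
  item 4: 8 − 1 = 7
  item 10: 8 − 7 = 1
  item 14: 8 − 3 = 5
  item 15: 8 − 3 = 5
  item 16: 8 − 3 = 5
Scored items: 4, 5, 5, 7, 3, 7, 6, 1, 4, 1, 7, 3, 1, 5, 5, 5, 7, 4, 1
Total = 4 + 5 + 5 + 7 + 3 + 7 + 6 + 1 + 4 + 1 + 7 + 3 + 1 + 5 + 5 + 5 + 7 + 4 + 1 = 81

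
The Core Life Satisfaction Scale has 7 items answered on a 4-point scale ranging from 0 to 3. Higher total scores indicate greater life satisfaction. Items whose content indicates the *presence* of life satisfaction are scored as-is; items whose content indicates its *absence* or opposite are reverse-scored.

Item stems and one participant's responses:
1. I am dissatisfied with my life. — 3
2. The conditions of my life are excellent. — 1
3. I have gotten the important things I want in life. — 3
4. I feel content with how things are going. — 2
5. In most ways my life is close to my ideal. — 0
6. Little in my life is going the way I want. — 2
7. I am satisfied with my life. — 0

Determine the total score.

Items 1, 6 describe the absence/opposite of life satisfaction → reverse-score.
reversed = (0+3) − raw = 3 − raw.
  item 1: 3 − 3 = 0
  item 2: 1
  item 3: 3
  item 4: 2
  item 5: 0
  item 6: 3 − 2 = 1
  item 7: 0
Total = 0 + 1 + 3 + 2 + 0 + 1 + 0 = 7

7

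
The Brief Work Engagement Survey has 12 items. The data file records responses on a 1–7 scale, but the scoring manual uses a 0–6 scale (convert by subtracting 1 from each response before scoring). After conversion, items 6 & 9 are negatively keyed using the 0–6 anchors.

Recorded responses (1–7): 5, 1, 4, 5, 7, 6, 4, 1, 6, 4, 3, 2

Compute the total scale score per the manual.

28

Convert to 0–6: 4, 0, 3, 4, 6, 5, 3, 0, 5, 3, 2, 1
Reverse-coded (on a 0–6 scale, reversed = 6 − raw):
  item 6: 6 − 5 = 1
  item 9: 6 − 5 = 1
Scored: 4, 0, 3, 4, 6, 1, 3, 0, 1, 3, 2, 1
Total = 28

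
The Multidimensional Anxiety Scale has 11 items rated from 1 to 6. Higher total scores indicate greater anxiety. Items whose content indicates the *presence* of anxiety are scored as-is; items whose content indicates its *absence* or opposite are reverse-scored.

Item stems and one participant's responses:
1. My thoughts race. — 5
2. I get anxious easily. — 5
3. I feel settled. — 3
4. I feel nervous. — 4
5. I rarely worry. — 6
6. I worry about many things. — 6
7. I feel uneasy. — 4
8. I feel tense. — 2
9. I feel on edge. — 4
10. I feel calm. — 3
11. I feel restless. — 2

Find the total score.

Items 3, 5, 10 describe the absence/opposite of anxiety → reverse-score.
reversed = (1+6) − raw = 7 − raw.
  item 1: 5
  item 2: 5
  item 3: 7 − 3 = 4
  item 4: 4
  item 5: 7 − 6 = 1
  item 6: 6
  item 7: 4
  item 8: 2
  item 9: 4
  item 10: 7 − 3 = 4
  item 11: 2
Total = 5 + 5 + 4 + 4 + 1 + 6 + 4 + 2 + 4 + 4 + 2 = 41

41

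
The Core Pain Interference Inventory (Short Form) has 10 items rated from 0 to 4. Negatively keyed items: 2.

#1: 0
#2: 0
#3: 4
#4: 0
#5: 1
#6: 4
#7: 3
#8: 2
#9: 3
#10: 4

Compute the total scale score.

25

Negatively keyed items use 4 − raw:
  item 2: 4 − 0 = 4
After reverse-coding: 0, 4, 4, 0, 1, 4, 3, 2, 3, 4
Total = 0 + 4 + 4 + 0 + 1 + 4 + 3 + 2 + 3 + 4 = 25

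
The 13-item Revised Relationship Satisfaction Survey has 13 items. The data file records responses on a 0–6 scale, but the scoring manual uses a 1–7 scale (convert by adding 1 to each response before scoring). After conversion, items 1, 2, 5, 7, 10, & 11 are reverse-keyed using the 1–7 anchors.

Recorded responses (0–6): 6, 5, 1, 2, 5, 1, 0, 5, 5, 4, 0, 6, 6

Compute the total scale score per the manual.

Convert to 1–7: 7, 6, 2, 3, 6, 2, 1, 6, 6, 5, 1, 7, 7
Reverse-coded (reversed = (1+7) − raw = 8 − raw):
  item 1: 8 − 7 = 1
  item 2: 8 − 6 = 2
  item 5: 8 − 6 = 2
  item 7: 8 − 1 = 7
  item 10: 8 − 5 = 3
  item 11: 8 − 1 = 7
Scored: 1, 2, 2, 3, 2, 2, 7, 6, 6, 3, 7, 7, 7
Total = 55

55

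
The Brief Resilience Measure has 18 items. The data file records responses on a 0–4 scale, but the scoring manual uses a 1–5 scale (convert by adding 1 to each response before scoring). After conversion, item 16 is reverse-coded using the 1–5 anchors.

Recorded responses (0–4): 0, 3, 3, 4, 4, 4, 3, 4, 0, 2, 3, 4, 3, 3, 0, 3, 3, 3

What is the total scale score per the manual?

Convert to 1–5: 1, 4, 4, 5, 5, 5, 4, 5, 1, 3, 4, 5, 4, 4, 1, 4, 4, 4
Reverse-coded (on a 1–5 scale, reversed = 6 − raw):
  item 16: 6 − 4 = 2
Scored: 1, 4, 4, 5, 5, 5, 4, 5, 1, 3, 4, 5, 4, 4, 1, 2, 4, 4
Total = 65

65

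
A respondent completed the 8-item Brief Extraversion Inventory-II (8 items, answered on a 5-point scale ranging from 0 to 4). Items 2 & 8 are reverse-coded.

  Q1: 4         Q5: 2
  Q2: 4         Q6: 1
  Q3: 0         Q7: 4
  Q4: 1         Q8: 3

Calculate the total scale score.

Reverse-coded items (reversed = (0+4) − raw = 4 − raw):
  item 2: 4 − 4 = 0
  item 8: 4 − 3 = 1
After reverse-coding: 4, 0, 0, 1, 2, 1, 4, 1
Total = 4 + 0 + 0 + 1 + 2 + 1 + 4 + 1 = 13

13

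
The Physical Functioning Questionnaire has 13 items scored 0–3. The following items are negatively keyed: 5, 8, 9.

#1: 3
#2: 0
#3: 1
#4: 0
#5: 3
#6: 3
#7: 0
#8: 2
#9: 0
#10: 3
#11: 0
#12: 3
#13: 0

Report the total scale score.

17

Reverse-coded items (on a 0–3 scale, reversed = 3 − raw):
  item 5: 3 − 3 = 0
  item 8: 3 − 2 = 1
  item 9: 3 − 0 = 3
Scored items: 3, 0, 1, 0, 0, 3, 0, 1, 3, 3, 0, 3, 0
Total = 3 + 0 + 1 + 0 + 0 + 3 + 0 + 1 + 3 + 3 + 0 + 3 + 0 = 17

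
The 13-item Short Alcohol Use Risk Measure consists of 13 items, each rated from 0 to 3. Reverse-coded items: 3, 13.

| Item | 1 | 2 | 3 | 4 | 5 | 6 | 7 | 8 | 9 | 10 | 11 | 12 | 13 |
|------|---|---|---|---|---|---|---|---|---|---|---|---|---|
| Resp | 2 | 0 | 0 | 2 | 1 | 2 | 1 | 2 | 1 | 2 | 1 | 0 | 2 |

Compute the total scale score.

18

Reversing items 3 & 13 with 3 − raw:
Total = 2 + 0 + (3−0) + 2 + 1 + 2 + 1 + 2 + 1 + 2 + 1 + 0 + (3−2)
      = 2 + 0 + 3 + 2 + 1 + 2 + 1 + 2 + 1 + 2 + 1 + 0 + 1 = 18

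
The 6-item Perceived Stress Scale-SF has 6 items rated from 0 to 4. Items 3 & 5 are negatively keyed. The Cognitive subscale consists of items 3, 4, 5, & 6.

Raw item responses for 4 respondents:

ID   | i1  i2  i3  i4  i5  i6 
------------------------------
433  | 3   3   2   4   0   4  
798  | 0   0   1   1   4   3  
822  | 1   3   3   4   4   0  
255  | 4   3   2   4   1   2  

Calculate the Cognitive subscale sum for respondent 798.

Respondent 798 raw: 0, 0, 1, 1, 4, 3.
Cognitive items: 3, 4, 5, 6.
Reverse-coded (reversed = (0+4) − raw = 4 − raw):
  item 3: 4 − 1 = 3
  item 4: 1
  item 5: 4 − 4 = 0
  item 6: 3
Sum = 3 + 1 + 0 + 3 = 7

7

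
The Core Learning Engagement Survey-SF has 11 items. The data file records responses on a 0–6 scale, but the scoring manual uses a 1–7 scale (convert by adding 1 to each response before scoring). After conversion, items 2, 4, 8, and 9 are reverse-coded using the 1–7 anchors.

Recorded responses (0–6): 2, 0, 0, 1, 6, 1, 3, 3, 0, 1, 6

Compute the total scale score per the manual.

50

Convert to 1–7: 3, 1, 1, 2, 7, 2, 4, 4, 1, 2, 7
Reverse-coded (reversed = (1+7) − raw = 8 − raw):
  item 2: 8 − 1 = 7
  item 4: 8 − 2 = 6
  item 8: 8 − 4 = 4
  item 9: 8 − 1 = 7
Scored: 3, 7, 1, 6, 7, 2, 4, 4, 7, 2, 7
Total = 50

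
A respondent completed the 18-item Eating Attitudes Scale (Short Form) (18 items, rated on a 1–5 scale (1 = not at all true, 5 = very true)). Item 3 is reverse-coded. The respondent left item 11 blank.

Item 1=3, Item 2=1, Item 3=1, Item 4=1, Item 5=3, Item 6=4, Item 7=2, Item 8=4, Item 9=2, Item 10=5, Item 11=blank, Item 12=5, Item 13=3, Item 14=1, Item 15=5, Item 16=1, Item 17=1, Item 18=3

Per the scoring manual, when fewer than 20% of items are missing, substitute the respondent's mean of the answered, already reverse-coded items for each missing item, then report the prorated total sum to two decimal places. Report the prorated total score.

51.88

Reverse-coded (reversed = (1+5) − raw = 6 − raw):
  item 3: 6 − 1 = 5
Completed scored items (17 of 18): 3, 1, 5, 1, 3, 4, 2, 4, 2, 5, 5, 3, 1, 5, 1, 1, 3; sum = 49.
Person mean = 49 / 17 ≈ 2.8824
Prorated total = (49 / 17) × 18 = 51.88 (to 2 dp)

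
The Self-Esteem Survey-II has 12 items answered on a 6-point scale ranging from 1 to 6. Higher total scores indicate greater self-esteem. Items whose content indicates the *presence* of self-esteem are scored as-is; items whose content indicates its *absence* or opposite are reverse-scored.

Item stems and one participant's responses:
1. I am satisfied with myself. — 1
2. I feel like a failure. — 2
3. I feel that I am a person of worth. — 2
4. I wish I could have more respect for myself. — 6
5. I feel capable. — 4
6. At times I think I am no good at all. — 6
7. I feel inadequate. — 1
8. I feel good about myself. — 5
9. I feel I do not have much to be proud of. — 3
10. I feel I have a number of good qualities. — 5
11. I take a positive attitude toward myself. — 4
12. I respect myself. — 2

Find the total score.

Items 2, 4, 6, 7, 9 describe the absence/opposite of self-esteem → reverse-score.
on a 1–6 scale, reversed = 7 − raw.
  item 1: 1
  item 2: 7 − 2 = 5
  item 3: 2
  item 4: 7 − 6 = 1
  item 5: 4
  item 6: 7 − 6 = 1
  item 7: 7 − 1 = 6
  item 8: 5
  item 9: 7 − 3 = 4
  item 10: 5
  item 11: 4
  item 12: 2
Total = 1 + 5 + 2 + 1 + 4 + 1 + 6 + 5 + 4 + 5 + 4 + 2 = 40

40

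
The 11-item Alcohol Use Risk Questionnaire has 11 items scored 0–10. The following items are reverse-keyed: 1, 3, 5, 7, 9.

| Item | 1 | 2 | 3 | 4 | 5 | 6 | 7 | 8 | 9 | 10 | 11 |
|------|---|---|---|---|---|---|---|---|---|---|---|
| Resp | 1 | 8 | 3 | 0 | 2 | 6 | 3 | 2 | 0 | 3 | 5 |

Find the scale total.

Raw sum = 33. Reverse-keyed items: 1, 3, 5, 7, 9; their raw sum = 9.
Each reversal replaces raw with 10 − raw, changing the total by 10 − 2·raw per item.
Total = 33 + 5·10 − 2·9 = 33 + 50 − 18 = 65

65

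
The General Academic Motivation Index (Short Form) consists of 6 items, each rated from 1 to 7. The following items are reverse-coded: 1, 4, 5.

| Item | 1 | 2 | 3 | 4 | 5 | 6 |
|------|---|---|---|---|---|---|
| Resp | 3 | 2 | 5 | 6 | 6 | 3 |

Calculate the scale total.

19

Apply reverse scoring (reversed = (1+7) − raw = 8 − raw):
  item 1: 8 − 3 = 5
  item 4: 8 − 6 = 2
  item 5: 8 − 6 = 2
After reverse-coding: 5, 2, 5, 2, 2, 3
Total = 5 + 2 + 5 + 2 + 2 + 3 = 19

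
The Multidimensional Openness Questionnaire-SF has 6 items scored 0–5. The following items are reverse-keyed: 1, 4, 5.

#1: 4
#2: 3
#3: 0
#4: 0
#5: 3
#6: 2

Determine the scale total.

Reverse-coded items (reverse-coded value = 5 − response):
  item 1: 5 − 4 = 1
  item 4: 5 − 0 = 5
  item 5: 5 − 3 = 2
Scored items: 1, 3, 0, 5, 2, 2
Total = 1 + 3 + 0 + 5 + 2 + 2 = 13

13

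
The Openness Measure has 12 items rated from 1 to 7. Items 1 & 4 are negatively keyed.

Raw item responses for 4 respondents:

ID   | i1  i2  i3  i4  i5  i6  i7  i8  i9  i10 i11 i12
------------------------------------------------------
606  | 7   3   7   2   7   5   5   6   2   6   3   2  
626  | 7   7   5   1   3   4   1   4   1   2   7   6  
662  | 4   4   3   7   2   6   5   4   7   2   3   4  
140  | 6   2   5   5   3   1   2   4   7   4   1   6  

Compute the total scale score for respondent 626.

48

Respondent 626 raw: 7, 7, 5, 1, 3, 4, 1, 4, 1, 2, 7, 6.
Reverse-coded (reverse-coded value = 8 − response):
  item 1: 8 − 7 = 1
  item 2: 7
  item 3: 5
  item 4: 8 − 1 = 7
  item 5: 3
  item 6: 4
  item 7: 1
  item 8: 4
  item 9: 1
  item 10: 2
  item 11: 7
  item 12: 6
Sum = 1 + 7 + 5 + 7 + 3 + 4 + 1 + 4 + 1 + 2 + 7 + 6 = 48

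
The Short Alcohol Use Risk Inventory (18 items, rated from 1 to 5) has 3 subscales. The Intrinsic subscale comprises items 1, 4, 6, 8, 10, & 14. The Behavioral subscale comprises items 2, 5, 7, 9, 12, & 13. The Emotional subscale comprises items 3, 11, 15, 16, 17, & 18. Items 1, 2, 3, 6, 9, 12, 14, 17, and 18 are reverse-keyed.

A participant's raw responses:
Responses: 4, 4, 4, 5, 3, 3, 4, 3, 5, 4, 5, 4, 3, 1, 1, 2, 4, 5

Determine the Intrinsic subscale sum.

22

Intrinsic items: 1, 4, 6, 8, 10, 14.
Of these, items 1, 6, & 14 are reverse-keyed; reversed = (1+5) − raw = 6 − raw.
  item 1: 6 − 4 = 2
  item 4: 5
  item 6: 6 − 3 = 3
  item 8: 3
  item 10: 4
  item 14: 6 − 1 = 5
Sum = 2 + 5 + 3 + 3 + 4 + 5 = 22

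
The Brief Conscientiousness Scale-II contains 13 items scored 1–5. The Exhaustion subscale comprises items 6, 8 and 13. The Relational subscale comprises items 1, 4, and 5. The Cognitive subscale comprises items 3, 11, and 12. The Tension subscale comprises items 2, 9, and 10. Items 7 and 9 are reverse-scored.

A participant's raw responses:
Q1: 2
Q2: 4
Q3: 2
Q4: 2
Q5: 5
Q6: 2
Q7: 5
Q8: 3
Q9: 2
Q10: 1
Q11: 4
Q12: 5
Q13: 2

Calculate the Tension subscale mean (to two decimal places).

3.00

Tension items: 2, 9, 10.
Of these, item 9 is reverse-scored; reverse-coded value = 6 − response.
  item 2: 4
  item 9: 6 − 2 = 4
  item 10: 1
Sum = 4 + 4 + 1 = 9
Mean = 9 / 3 = 3.00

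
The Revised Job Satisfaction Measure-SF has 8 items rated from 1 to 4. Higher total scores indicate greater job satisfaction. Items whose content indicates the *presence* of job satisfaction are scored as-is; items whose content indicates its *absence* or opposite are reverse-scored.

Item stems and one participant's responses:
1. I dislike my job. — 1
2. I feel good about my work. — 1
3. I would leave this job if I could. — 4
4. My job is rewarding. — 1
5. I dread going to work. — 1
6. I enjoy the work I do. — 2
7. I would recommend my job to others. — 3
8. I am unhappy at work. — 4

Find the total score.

Items 1, 3, 5, 8 describe the absence/opposite of job satisfaction → reverse-score.
on a 1–4 scale, reversed = 5 − raw.
  item 1: 5 − 1 = 4
  item 2: 1
  item 3: 5 − 4 = 1
  item 4: 1
  item 5: 5 − 1 = 4
  item 6: 2
  item 7: 3
  item 8: 5 − 4 = 1
Total = 4 + 1 + 1 + 1 + 4 + 2 + 3 + 1 = 17

17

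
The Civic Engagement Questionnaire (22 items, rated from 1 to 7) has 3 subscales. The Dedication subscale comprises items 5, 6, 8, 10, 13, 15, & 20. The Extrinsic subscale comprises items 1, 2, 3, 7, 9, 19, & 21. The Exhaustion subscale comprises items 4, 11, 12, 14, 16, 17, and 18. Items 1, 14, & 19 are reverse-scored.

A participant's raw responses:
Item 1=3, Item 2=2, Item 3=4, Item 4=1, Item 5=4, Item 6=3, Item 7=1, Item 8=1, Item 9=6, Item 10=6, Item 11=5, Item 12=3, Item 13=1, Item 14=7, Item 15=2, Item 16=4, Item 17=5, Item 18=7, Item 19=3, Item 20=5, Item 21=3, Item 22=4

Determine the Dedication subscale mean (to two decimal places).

Dedication items: 5, 6, 8, 10, 13, 15, 20.
  item 5: 4
  item 6: 3
  item 8: 1
  item 10: 6
  item 13: 1
  item 15: 2
  item 20: 5
Sum = 4 + 3 + 1 + 6 + 1 + 2 + 5 = 22
Mean = 22 / 7 = 3.14

3.14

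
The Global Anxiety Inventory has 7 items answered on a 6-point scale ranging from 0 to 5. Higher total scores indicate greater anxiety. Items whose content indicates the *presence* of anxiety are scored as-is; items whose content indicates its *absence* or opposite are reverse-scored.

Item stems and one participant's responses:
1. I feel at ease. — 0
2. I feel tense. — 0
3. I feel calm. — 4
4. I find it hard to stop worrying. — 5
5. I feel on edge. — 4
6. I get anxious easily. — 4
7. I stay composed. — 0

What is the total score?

Items 1, 3, 7 describe the absence/opposite of anxiety → reverse-score.
on a 0–5 scale, reversed = 5 − raw.
  item 1: 5 − 0 = 5
  item 2: 0
  item 3: 5 − 4 = 1
  item 4: 5
  item 5: 4
  item 6: 4
  item 7: 5 − 0 = 5
Total = 5 + 0 + 1 + 5 + 4 + 4 + 5 = 24

24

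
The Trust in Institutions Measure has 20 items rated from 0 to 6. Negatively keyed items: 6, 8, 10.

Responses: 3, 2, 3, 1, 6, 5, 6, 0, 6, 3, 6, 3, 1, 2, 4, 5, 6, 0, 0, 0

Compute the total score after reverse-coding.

64

Reversing items 6, 8 and 10 with 6 − raw:
Total = 3 + 2 + 3 + 1 + 6 + (6−5) + 6 + (6−0) + 6 + (6−3) + 6 + 3 + 1 + 2 + 4 + 5 + 6 + 0 + 0 + 0
      = 3 + 2 + 3 + 1 + 6 + 1 + 6 + 6 + 6 + 3 + 6 + 3 + 1 + 2 + 4 + 5 + 6 + 0 + 0 + 0 = 64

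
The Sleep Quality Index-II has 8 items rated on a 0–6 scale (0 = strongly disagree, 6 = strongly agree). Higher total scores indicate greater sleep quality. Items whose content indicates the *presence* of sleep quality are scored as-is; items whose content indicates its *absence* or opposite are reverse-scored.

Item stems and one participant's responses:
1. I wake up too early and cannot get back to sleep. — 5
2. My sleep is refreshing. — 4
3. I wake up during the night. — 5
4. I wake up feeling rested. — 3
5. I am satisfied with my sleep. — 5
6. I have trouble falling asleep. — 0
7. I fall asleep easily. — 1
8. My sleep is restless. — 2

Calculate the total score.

Items 1, 3, 6, 8 describe the absence/opposite of sleep quality → reverse-score.
on a 0–6 scale, reversed = 6 − raw.
  item 1: 6 − 5 = 1
  item 2: 4
  item 3: 6 − 5 = 1
  item 4: 3
  item 5: 5
  item 6: 6 − 0 = 6
  item 7: 1
  item 8: 6 − 2 = 4
Total = 1 + 4 + 1 + 3 + 5 + 6 + 1 + 4 = 25

25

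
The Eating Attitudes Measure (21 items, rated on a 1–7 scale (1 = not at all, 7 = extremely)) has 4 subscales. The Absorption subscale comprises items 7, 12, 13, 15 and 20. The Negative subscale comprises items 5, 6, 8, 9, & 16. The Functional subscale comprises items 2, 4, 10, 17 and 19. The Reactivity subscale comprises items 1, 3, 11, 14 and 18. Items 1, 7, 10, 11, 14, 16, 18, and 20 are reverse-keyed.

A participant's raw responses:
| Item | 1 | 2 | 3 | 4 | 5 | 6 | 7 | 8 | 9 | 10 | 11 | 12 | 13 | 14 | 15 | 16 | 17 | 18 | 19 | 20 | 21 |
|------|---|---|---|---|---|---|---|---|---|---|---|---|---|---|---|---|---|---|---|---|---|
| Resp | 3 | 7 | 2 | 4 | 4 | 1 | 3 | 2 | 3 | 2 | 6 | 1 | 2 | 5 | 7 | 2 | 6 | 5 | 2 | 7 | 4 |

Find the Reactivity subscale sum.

Reactivity items: 1, 3, 11, 14, 18.
Of these, items 1, 11, 14, & 18 are reverse-keyed; reverse-coded value = 8 − response.
  item 1: 8 − 3 = 5
  item 3: 2
  item 11: 8 − 6 = 2
  item 14: 8 − 5 = 3
  item 18: 8 − 5 = 3
Sum = 5 + 2 + 2 + 3 + 3 = 15

15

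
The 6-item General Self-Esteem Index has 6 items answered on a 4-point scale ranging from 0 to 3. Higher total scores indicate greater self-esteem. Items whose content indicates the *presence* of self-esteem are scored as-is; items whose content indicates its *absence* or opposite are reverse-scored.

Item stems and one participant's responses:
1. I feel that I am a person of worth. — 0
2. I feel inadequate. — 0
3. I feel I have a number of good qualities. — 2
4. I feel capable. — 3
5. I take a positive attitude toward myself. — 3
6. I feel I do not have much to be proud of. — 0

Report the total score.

14

Items 2, 6 describe the absence/opposite of self-esteem → reverse-score.
on a 0–3 scale, reversed = 3 − raw.
  item 1: 0
  item 2: 3 − 0 = 3
  item 3: 2
  item 4: 3
  item 5: 3
  item 6: 3 − 0 = 3
Total = 0 + 3 + 2 + 3 + 3 + 3 = 14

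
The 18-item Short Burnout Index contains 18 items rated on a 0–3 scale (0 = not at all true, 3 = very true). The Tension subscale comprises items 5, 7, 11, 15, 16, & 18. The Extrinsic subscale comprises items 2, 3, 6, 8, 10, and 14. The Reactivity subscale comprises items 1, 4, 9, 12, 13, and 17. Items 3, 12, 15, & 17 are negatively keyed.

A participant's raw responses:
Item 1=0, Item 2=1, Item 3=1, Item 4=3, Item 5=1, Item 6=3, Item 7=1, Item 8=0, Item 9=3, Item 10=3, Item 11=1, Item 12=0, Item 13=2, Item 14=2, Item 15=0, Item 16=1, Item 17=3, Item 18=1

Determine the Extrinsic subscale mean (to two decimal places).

Extrinsic items: 2, 3, 6, 8, 10, 14.
Of these, item 3 is negatively keyed; reverse-coded value = 3 − response.
  item 2: 1
  item 3: 3 − 1 = 2
  item 6: 3
  item 8: 0
  item 10: 3
  item 14: 2
Sum = 1 + 2 + 3 + 0 + 3 + 2 = 11
Mean = 11 / 6 = 1.83

1.83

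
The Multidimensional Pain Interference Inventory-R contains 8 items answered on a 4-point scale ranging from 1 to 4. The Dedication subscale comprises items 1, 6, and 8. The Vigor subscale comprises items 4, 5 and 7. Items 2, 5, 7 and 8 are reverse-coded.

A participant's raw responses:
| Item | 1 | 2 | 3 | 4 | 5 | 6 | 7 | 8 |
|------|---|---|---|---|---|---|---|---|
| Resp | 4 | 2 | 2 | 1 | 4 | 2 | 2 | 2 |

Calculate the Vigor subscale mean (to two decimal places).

1.67

Vigor items: 4, 5, 7.
Of these, items 5 & 7 are reverse-coded; reversed = (1+4) − raw = 5 − raw.
  item 4: 1
  item 5: 5 − 4 = 1
  item 7: 5 − 2 = 3
Sum = 1 + 1 + 3 = 5
Mean = 5 / 3 = 1.67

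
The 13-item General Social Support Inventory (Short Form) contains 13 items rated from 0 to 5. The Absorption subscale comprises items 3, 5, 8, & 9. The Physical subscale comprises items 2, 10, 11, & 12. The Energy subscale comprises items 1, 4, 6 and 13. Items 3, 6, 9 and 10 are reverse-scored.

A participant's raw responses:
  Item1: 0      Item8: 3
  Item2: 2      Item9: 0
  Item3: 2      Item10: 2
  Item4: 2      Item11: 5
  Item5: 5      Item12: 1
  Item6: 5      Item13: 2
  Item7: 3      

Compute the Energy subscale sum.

Energy items: 1, 4, 6, 13.
Of these, item 6 is reverse-scored; reversed = (0+5) − raw = 5 − raw.
  item 1: 0
  item 4: 2
  item 6: 5 − 5 = 0
  item 13: 2
Sum = 0 + 2 + 0 + 2 = 4

4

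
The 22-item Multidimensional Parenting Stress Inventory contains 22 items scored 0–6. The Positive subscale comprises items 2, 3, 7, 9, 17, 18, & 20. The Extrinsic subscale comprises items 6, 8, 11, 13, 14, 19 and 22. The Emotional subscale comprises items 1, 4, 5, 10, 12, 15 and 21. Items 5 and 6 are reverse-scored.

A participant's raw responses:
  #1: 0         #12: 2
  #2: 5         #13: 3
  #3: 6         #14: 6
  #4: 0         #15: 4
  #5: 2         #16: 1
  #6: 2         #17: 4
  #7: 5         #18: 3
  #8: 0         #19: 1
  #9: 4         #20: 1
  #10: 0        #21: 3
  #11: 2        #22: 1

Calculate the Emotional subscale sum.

Emotional items: 1, 4, 5, 10, 12, 15, 21.
Of these, item 5 is reverse-scored; on a 0–6 scale, reversed = 6 − raw.
  item 1: 0
  item 4: 0
  item 5: 6 − 2 = 4
  item 10: 0
  item 12: 2
  item 15: 4
  item 21: 3
Sum = 0 + 0 + 4 + 0 + 2 + 4 + 3 = 13

13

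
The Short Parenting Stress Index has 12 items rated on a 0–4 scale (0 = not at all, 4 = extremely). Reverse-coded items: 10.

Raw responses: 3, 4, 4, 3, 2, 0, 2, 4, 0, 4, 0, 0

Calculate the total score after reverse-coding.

22

Apply reverse scoring (reversed = (0+4) − raw = 4 − raw):
  item 10: 4 − 4 = 0
Scored responses: 3, 4, 4, 3, 2, 0, 2, 4, 0, 0, 0, 0
Total = 3 + 4 + 4 + 3 + 2 + 0 + 2 + 4 + 0 + 0 + 0 + 0 = 22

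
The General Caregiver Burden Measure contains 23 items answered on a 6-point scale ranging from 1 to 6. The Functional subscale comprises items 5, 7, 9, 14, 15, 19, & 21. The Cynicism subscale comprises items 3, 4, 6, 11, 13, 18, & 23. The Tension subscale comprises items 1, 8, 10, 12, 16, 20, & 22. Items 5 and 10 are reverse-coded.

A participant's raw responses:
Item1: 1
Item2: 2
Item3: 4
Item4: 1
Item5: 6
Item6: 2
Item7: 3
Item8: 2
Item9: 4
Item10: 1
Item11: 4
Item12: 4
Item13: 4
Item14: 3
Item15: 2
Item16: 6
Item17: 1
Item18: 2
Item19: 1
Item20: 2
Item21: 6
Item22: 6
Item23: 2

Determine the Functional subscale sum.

20

Functional items: 5, 7, 9, 14, 15, 19, 21.
Of these, item 5 is reverse-coded; on a 1–6 scale, reversed = 7 − raw.
  item 5: 7 − 6 = 1
  item 7: 3
  item 9: 4
  item 14: 3
  item 15: 2
  item 19: 1
  item 21: 6
Sum = 1 + 3 + 4 + 3 + 2 + 1 + 6 = 20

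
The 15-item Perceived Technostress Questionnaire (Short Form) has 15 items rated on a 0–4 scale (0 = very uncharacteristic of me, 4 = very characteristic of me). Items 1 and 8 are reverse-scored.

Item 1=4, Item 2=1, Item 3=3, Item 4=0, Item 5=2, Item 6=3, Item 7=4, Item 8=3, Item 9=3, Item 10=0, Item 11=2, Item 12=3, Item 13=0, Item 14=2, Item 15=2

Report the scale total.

26

Reverse-coded items (reverse-coded value = 4 − response):
  item 1: 4 − 4 = 0
  item 8: 4 − 3 = 1
After reverse-coding: 0, 1, 3, 0, 2, 3, 4, 1, 3, 0, 2, 3, 0, 2, 2
Total = 0 + 1 + 3 + 0 + 2 + 3 + 4 + 1 + 3 + 0 + 2 + 3 + 0 + 2 + 2 = 26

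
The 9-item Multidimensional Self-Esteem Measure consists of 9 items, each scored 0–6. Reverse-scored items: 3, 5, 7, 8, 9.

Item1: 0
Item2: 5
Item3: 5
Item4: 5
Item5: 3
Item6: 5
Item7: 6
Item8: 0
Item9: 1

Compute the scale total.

30

Reversing items 3, 5, 7, 8, & 9 with 6 − raw:
Total = 0 + 5 + (6−5) + 5 + (6−3) + 5 + (6−6) + (6−0) + (6−1)
      = 0 + 5 + 1 + 5 + 3 + 5 + 0 + 6 + 5 = 30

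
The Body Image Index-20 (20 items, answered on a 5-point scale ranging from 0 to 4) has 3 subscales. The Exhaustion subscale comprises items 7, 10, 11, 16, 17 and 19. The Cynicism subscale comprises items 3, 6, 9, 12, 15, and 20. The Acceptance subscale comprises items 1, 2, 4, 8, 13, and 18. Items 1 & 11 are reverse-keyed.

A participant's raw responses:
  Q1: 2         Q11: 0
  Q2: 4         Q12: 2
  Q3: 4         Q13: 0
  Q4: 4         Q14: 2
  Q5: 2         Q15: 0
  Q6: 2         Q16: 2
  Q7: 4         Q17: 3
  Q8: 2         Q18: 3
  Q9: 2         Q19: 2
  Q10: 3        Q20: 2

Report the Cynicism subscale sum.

12

Cynicism items: 3, 6, 9, 12, 15, 20.
  item 3: 4
  item 6: 2
  item 9: 2
  item 12: 2
  item 15: 0
  item 20: 2
Sum = 4 + 2 + 2 + 2 + 0 + 2 = 12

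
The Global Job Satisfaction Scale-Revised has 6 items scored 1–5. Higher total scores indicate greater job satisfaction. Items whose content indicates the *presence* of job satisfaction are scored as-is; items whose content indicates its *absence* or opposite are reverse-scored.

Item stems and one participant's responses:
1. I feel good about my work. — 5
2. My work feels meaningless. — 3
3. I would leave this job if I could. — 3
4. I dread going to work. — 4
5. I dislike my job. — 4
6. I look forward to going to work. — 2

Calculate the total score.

Items 2, 3, 4, 5 describe the absence/opposite of job satisfaction → reverse-score.
reverse-coded value = 6 − response.
  item 1: 5
  item 2: 6 − 3 = 3
  item 3: 6 − 3 = 3
  item 4: 6 − 4 = 2
  item 5: 6 − 4 = 2
  item 6: 2
Total = 5 + 3 + 3 + 2 + 2 + 2 = 17

17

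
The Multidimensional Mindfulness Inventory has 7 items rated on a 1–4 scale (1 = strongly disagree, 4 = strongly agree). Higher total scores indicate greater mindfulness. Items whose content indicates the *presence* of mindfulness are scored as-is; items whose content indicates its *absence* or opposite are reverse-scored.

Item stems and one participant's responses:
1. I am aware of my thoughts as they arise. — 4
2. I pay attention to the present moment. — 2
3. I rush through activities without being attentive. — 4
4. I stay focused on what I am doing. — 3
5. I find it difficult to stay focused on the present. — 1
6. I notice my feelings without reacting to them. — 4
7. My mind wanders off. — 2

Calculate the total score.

Items 3, 5, 7 describe the absence/opposite of mindfulness → reverse-score.
reversed = (1+4) − raw = 5 − raw.
  item 1: 4
  item 2: 2
  item 3: 5 − 4 = 1
  item 4: 3
  item 5: 5 − 1 = 4
  item 6: 4
  item 7: 5 − 2 = 3
Total = 4 + 2 + 1 + 3 + 4 + 4 + 3 = 21

21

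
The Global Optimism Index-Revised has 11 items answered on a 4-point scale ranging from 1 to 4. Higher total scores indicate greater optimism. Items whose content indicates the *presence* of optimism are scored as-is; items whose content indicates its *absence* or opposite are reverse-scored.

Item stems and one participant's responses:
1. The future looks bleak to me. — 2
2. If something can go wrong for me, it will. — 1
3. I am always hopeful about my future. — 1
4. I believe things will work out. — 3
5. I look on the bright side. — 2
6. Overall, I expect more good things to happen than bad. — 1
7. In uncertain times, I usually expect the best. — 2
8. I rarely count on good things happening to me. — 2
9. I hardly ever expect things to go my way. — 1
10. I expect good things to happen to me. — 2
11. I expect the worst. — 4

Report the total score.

26

Items 1, 2, 8, 9, 11 describe the absence/opposite of optimism → reverse-score.
on a 1–4 scale, reversed = 5 − raw.
  item 1: 5 − 2 = 3
  item 2: 5 − 1 = 4
  item 3: 1
  item 4: 3
  item 5: 2
  item 6: 1
  item 7: 2
  item 8: 5 − 2 = 3
  item 9: 5 − 1 = 4
  item 10: 2
  item 11: 5 − 4 = 1
Total = 3 + 4 + 1 + 3 + 2 + 1 + 2 + 3 + 4 + 2 + 1 = 26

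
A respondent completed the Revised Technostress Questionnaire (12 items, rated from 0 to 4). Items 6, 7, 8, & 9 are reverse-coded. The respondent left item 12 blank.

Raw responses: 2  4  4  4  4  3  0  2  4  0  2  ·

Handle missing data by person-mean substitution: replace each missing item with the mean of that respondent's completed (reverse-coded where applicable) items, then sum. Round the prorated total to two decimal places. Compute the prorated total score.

29.45

Reverse-coded (on a 0–4 scale, reversed = 4 − raw):
  item 6: 4 − 3 = 1
  item 7: 4 − 0 = 4
  item 8: 4 − 2 = 2
  item 9: 4 − 4 = 0
Completed scored items (11 of 12): 2, 4, 4, 4, 4, 1, 4, 2, 0, 0, 2; sum = 27.
Person mean = 27 / 11 ≈ 2.4545
Prorated total = (27 / 11) × 12 = 29.45 (to 2 dp)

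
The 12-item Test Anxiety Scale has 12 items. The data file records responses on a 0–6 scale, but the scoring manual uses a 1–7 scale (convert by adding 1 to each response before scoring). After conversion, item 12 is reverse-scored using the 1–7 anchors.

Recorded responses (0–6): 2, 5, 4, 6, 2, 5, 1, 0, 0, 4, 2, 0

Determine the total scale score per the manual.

49

Convert to 1–7: 3, 6, 5, 7, 3, 6, 2, 1, 1, 5, 3, 1
Reverse-coded (reversed = (1+7) − raw = 8 − raw):
  item 12: 8 − 1 = 7
Scored: 3, 6, 5, 7, 3, 6, 2, 1, 1, 5, 3, 7
Total = 49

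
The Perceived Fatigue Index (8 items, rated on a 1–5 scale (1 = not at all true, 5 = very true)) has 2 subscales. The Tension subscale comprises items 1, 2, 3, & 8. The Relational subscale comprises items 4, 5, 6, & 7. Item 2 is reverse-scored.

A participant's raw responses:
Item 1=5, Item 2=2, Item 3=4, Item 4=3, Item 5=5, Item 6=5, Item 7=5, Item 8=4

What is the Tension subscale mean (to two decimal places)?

Tension items: 1, 2, 3, 8.
Of these, item 2 is reverse-scored; on a 1–5 scale, reversed = 6 − raw.
  item 1: 5
  item 2: 6 − 2 = 4
  item 3: 4
  item 8: 4
Sum = 5 + 4 + 4 + 4 = 17
Mean = 17 / 4 = 4.25

4.25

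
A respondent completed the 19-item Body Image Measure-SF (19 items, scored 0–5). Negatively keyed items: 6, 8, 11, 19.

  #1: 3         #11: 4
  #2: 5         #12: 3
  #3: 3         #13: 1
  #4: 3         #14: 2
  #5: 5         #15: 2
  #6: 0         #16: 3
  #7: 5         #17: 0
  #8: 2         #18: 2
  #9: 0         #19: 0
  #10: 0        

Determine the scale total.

Negatively keyed items use 5 − raw:
  item 6: 5 − 0 = 5
  item 8: 5 − 2 = 3
  item 11: 5 − 4 = 1
  item 19: 5 − 0 = 5
Scored responses: 3, 5, 3, 3, 5, 5, 5, 3, 0, 0, 1, 3, 1, 2, 2, 3, 0, 2, 5
Total = 3 + 5 + 3 + 3 + 5 + 5 + 5 + 3 + 0 + 0 + 1 + 3 + 1 + 2 + 2 + 3 + 0 + 2 + 5 = 51

51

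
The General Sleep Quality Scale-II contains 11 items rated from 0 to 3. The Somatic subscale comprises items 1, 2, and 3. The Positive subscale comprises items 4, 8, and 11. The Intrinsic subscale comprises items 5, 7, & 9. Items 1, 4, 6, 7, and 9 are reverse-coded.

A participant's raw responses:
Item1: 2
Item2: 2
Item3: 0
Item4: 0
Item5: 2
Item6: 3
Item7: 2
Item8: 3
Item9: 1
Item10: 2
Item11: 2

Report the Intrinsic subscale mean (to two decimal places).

1.67

Intrinsic items: 5, 7, 9.
Of these, items 7 & 9 are reverse-coded; reversed = (0+3) − raw = 3 − raw.
  item 5: 2
  item 7: 3 − 2 = 1
  item 9: 3 − 1 = 2
Sum = 2 + 1 + 2 = 5
Mean = 5 / 3 = 1.67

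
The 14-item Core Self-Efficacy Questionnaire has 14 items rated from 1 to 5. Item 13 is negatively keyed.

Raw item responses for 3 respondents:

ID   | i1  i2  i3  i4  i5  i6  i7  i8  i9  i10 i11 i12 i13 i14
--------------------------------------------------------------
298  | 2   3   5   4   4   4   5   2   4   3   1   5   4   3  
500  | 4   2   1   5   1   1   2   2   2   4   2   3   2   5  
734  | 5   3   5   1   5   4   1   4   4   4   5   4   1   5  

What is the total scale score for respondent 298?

Respondent 298 raw: 2, 3, 5, 4, 4, 4, 5, 2, 4, 3, 1, 5, 4, 3.
Reverse-coded (reverse-coded value = 6 − response):
  item 1: 2
  item 2: 3
  item 3: 5
  item 4: 4
  item 5: 4
  item 6: 4
  item 7: 5
  item 8: 2
  item 9: 4
  item 10: 3
  item 11: 1
  item 12: 5
  item 13: 6 − 4 = 2
  item 14: 3
Sum = 2 + 3 + 5 + 4 + 4 + 4 + 5 + 2 + 4 + 3 + 1 + 5 + 2 + 3 = 47

47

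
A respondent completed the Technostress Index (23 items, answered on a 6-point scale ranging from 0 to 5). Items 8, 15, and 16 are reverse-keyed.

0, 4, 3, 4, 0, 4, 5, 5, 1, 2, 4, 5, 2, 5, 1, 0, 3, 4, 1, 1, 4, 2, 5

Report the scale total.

68

Raw sum = 65. Reverse-keyed items: 8, 15, 16; their raw sum = 6.
Each reversal replaces raw with 5 − raw, changing the total by 5 − 2·raw per item.
Total = 65 + 3·5 − 2·6 = 65 + 15 − 12 = 68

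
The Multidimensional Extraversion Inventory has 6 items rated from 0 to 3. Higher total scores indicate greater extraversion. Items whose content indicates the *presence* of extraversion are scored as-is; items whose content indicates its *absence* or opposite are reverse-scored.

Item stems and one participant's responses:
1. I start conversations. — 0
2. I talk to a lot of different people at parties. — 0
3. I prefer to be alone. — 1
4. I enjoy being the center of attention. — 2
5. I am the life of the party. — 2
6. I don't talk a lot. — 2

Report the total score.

7

Items 3, 6 describe the absence/opposite of extraversion → reverse-score.
reversed = (0+3) − raw = 3 − raw.
  item 1: 0
  item 2: 0
  item 3: 3 − 1 = 2
  item 4: 2
  item 5: 2
  item 6: 3 − 2 = 1
Total = 0 + 0 + 2 + 2 + 2 + 1 = 7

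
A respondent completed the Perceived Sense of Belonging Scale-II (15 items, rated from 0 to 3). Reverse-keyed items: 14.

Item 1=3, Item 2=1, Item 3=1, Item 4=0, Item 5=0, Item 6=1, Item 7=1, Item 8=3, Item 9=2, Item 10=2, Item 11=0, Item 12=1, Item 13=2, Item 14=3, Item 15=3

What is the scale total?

20

Raw sum = 23. Reverse-keyed items: 14; their raw sum = 3.
Each reversal replaces raw with 3 − raw, changing the total by 3 − 2·raw per item.
Total = 23 + 1·3 − 2·3 = 23 + 3 − 6 = 20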